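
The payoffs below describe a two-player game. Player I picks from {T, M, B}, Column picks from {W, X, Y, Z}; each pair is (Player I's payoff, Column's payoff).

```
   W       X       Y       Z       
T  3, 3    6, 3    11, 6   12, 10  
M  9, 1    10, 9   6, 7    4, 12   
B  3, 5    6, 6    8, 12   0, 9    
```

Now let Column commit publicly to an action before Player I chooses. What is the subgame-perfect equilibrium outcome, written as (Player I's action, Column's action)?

Backward induction with Column moving first.
- W: Player I compares 3, 9, 3 and picks M; Column would get 1.
- X: Player I compares 6, 10, 6 and picks M; Column would get 9.
- Y: Player I compares 11, 6, 8 and picks T; Column would get 6.
- Z: Player I compares 12, 4, 0 and picks T; Column would get 10.
Among 1, 9, 6, 10, the best is 10 at Z. Subgame-perfect outcome: (T, Z) with payoffs (12, 10).

(T, Z)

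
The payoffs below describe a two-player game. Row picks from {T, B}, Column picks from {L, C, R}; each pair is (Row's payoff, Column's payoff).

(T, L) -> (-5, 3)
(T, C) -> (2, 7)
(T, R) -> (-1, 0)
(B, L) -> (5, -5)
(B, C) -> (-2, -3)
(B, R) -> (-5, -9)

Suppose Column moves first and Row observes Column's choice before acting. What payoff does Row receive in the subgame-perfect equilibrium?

2

Solve by backward induction (Column leads).
- L → Row plays B (best of -5, 5); Column gets -5.
- C → Row plays T (best of 2, -2); Column gets 7.
- R → Row plays T (best of -1, -5); Column gets 0.
Among -5, 7, 0, the best is 7 at C. Subgame-perfect outcome: (T, C) with payoffs (2, 7).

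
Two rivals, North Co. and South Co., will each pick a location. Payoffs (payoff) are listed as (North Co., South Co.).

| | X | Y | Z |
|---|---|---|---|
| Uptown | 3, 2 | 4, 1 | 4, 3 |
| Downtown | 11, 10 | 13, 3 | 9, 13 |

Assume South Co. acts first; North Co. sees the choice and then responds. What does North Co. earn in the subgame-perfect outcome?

9

North Co. best-responds to each possible South Co. move:
- X: North Co. compares 3, 11 and picks Downtown; South Co. would get 10.
- Y: North Co. compares 4, 13 and picks Downtown; South Co. would get 3.
- Z: North Co. compares 4, 9 and picks Downtown; South Co. would get 13.
South Co.'s induced payoffs are 10, 3, 13, so South Co. commits to Z. Subgame-perfect outcome: (Downtown, Z) with payoffs (9, 13).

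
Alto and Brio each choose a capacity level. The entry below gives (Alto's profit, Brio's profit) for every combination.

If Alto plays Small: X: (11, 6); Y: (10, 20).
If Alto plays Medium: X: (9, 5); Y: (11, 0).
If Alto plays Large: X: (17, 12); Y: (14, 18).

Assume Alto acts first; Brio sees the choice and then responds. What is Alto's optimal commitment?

Solve by backward induction (Alto leads).
- Small: Brio compares 6, 20 and picks Y; Alto would get 10.
- Medium: Brio compares 5, 0 and picks X; Alto would get 9.
- Large: Brio compares 12, 18 and picks Y; Alto would get 14.
Maximizing over 10, 9, 14, Alto chooses Large. Subgame-perfect outcome: (Large, Y) with payoffs (14, 18).

Large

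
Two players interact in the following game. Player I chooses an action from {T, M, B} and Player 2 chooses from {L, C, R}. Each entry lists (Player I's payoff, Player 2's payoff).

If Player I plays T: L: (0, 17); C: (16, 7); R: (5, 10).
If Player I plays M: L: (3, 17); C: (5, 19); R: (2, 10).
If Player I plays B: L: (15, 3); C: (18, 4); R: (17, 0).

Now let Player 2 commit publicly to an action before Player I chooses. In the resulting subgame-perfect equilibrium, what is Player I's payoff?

18

Work backward from Player I's decision.
- L: Player I compares 0, 3, 15 and picks B; Player 2 would get 3.
- C: Player I compares 16, 5, 18 and picks B; Player 2 would get 4.
- R: Player I compares 5, 2, 17 and picks B; Player 2 would get 0.
Player 2's induced payoffs are 3, 4, 0, so Player 2 commits to C. Subgame-perfect outcome: (B, C) with payoffs (18, 4).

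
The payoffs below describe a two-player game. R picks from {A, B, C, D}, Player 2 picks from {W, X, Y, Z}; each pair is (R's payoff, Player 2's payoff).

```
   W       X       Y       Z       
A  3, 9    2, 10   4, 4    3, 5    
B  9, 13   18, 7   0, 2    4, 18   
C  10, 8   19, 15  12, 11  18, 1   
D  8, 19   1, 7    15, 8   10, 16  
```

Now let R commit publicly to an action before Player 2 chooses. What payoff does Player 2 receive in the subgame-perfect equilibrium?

15

Backward induction with R moving first.
- A → Player 2 plays X (best of 9, 10, 4, 5); R gets 2.
- B → Player 2 plays Z (best of 13, 7, 2, 18); R gets 4.
- C → Player 2 plays X (best of 8, 15, 11, 1); R gets 19.
- D → Player 2 plays W (best of 19, 7, 8, 16); R gets 8.
Among 2, 4, 19, 8, the best is 19 at C. Subgame-perfect outcome: (C, X) with payoffs (19, 15).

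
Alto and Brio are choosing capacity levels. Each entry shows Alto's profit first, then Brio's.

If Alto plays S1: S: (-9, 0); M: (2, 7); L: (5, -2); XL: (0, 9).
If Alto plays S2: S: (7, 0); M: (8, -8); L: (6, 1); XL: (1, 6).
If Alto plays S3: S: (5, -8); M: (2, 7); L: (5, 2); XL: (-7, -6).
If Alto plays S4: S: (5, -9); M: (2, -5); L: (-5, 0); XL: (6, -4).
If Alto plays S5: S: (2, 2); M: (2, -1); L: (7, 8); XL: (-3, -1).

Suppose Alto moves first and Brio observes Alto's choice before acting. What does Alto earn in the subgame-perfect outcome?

Brio best-responds to each possible Alto move:
- S1 → Brio plays XL (best of 0, 7, -2, 9); Alto gets 0.
- S2 → Brio plays XL (best of 0, -8, 1, 6); Alto gets 1.
- S3 → Brio plays M (best of -8, 7, 2, -6); Alto gets 2.
- S4 → Brio plays L (best of -9, -5, 0, -4); Alto gets -5.
- S5 → Brio plays L (best of 2, -1, 8, -1); Alto gets 7.
Alto's induced payoffs are 0, 1, 2, -5, 7, so Alto commits to S5. Subgame-perfect outcome: (S5, L) with payoffs (7, 8).

7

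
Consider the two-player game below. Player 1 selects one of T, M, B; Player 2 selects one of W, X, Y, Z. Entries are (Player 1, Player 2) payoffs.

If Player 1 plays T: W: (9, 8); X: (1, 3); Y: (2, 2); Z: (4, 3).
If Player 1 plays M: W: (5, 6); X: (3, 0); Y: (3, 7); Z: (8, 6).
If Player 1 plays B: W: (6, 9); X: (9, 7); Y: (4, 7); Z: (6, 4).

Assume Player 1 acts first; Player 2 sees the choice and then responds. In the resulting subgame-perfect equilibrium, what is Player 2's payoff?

8

Player 2 best-responds to each possible Player 1 move:
- T: BR = W, leader payoff 9.
- M: BR = Y, leader payoff 3.
- B: BR = W, leader payoff 6.
Maximizing over 9, 3, 6, Player 1 chooses T. Subgame-perfect outcome: (T, W) with payoffs (9, 8).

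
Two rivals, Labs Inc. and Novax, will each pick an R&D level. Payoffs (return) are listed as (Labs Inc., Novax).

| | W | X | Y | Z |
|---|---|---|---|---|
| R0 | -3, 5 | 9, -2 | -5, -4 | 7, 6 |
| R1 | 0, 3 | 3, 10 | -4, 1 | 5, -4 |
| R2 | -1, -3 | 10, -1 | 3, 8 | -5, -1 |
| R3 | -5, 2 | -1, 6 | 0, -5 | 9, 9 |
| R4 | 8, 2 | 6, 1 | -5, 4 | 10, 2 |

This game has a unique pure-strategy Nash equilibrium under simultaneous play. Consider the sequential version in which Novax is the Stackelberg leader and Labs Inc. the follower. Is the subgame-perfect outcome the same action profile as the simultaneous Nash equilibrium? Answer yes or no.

yes

Backward induction with Novax moving first.
- W: BR = R4, leader payoff 2.
- X: BR = R2, leader payoff -1.
- Y: BR = R2, leader payoff 8.
- Z: BR = R4, leader payoff 2.
Maximizing over 2, -1, 8, 2, Novax chooses Y. Subgame-perfect outcome: (R2, Y) with payoffs (3, 8).
For the simultaneous game, intersect best replies.
Labs Inc.'s best replies: W→R4; X→R2; Y→R2; Z→R4.
Novax's best replies: R0→Z; R1→X; R2→Y; R3→Z; R4→Y.
Only (R2, Y) has each player best-responding; Nash payoffs (3, 8).
Sequential outcome (R2, Y) coincides with the Nash profile (R2, Y).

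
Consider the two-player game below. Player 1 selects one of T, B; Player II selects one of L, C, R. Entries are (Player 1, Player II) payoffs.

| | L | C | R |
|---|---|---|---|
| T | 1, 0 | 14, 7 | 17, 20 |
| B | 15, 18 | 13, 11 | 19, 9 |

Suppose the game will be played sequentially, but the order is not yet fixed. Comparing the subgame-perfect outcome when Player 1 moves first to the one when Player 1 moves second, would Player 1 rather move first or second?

If Player 1 leads: Player II's best replies are T→R, B→L; Player 1's induced payoffs 17, 15; outcome (T, R), payoffs (17, 20).
If Player II leads: Player 1's best replies are L→B, C→T, R→B; Player II's induced payoffs 18, 7, 9; outcome (B, L), payoffs (15, 18).
Player 1 gets 17 moving first and 15 moving second, so Player 1 prefers to move first.

first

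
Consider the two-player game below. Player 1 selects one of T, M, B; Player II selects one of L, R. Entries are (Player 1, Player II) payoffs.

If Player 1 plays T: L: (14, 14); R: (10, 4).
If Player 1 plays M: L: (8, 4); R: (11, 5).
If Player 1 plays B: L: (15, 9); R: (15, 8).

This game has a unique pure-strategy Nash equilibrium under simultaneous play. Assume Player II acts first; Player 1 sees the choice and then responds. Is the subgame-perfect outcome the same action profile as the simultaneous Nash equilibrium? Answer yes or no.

Work backward from Player 1's decision.
- L → Player 1 plays B (best of 14, 8, 15); Player II gets 9.
- R → Player 1 plays B (best of 10, 11, 15); Player II gets 8.
Among 9, 8, the best is 9 at L. Subgame-perfect outcome: (B, L) with payoffs (15, 9).
For the simultaneous game, intersect best replies.
Player 1's best replies: L→B; R→B.
Player II's best replies: T→L; M→R; B→L.
The unique mutual best reply is (B, L), giving (15, 9).
Sequential outcome (B, L) coincides with the Nash profile (B, L).

yes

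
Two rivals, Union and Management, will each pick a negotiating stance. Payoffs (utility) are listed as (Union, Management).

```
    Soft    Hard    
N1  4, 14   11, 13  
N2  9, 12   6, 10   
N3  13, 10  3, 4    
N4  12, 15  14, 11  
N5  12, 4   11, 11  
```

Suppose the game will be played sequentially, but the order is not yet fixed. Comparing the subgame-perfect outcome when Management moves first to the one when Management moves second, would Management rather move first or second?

first

If Union leads: Management's best replies are N1→Soft, N2→Soft, N3→Soft, N4→Soft, N5→Hard; Union's induced payoffs 4, 9, 13, 12, 11; outcome (N3, Soft), payoffs (13, 10).
If Management leads: Union's best replies are Soft→N3, Hard→N4; Management's induced payoffs 10, 11; outcome (N4, Hard), payoffs (14, 11).
Management gets 11 moving first and 10 moving second, so Management prefers to move first.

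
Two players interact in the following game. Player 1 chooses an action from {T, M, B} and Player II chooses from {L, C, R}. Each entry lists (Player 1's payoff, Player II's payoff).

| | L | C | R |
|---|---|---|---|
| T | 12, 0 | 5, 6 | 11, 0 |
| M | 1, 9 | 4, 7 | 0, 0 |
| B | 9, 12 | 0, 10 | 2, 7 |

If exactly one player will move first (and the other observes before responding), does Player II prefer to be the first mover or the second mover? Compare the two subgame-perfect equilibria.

second

If Player 1 leads: Player II's best replies are T→C, M→L, B→L; Player 1's induced payoffs 5, 1, 9; outcome (B, L), payoffs (9, 12).
If Player II leads: Player 1's best replies are L→T, C→T, R→T; Player II's induced payoffs 0, 6, 0; outcome (T, C), payoffs (5, 6).
Player II gets 6 moving first and 12 moving second, so Player II prefers to move second.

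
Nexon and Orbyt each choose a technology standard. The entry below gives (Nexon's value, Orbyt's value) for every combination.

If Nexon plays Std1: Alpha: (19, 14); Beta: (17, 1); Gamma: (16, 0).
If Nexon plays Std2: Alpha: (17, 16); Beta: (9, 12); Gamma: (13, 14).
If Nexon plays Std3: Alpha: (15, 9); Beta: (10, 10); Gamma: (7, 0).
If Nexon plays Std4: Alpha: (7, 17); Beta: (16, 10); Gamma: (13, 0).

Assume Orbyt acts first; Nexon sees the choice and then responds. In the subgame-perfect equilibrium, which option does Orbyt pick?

Alpha

Work backward from Nexon's decision.
- Alpha: BR = Std1, leader payoff 14.
- Beta: BR = Std1, leader payoff 1.
- Gamma: BR = Std1, leader payoff 0.
Among 14, 1, 0, the best is 14 at Alpha. Subgame-perfect outcome: (Std1, Alpha) with payoffs (19, 14).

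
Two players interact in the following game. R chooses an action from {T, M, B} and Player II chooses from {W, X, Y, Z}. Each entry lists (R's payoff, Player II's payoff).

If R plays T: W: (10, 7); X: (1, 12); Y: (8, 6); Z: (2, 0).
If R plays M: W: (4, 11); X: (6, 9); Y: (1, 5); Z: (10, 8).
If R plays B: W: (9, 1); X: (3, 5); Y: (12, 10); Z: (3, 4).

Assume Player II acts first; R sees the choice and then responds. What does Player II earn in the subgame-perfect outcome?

10

Solve by backward induction (Player II leads).
- W → R plays T (best of 10, 4, 9); Player II gets 7.
- X → R plays M (best of 1, 6, 3); Player II gets 9.
- Y → R plays B (best of 8, 1, 12); Player II gets 10.
- Z → R plays M (best of 2, 10, 3); Player II gets 8.
Player II's induced payoffs are 7, 9, 10, 8, so Player II commits to Y. Subgame-perfect outcome: (B, Y) with payoffs (12, 10).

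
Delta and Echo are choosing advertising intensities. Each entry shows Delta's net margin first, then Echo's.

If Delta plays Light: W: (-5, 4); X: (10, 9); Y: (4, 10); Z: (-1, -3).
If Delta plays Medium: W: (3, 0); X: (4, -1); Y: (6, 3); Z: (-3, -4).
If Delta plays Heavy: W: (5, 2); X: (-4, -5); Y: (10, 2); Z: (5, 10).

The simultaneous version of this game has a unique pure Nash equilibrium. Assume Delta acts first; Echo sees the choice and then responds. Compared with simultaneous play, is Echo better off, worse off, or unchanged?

Solve by backward induction (Delta leads).
- Light: Echo compares 4, 9, 10, -3 and picks Y; Delta would get 4.
- Medium: Echo compares 0, -1, 3, -4 and picks Y; Delta would get 6.
- Heavy: Echo compares 2, -5, 2, 10 and picks Z; Delta would get 5.
Among 4, 6, 5, the best is 6 at Medium. Subgame-perfect outcome: (Medium, Y) with payoffs (6, 3).
For the simultaneous game, intersect best replies.
Delta's best replies: W→Heavy; X→Light; Y→Heavy; Z→Heavy.
Echo's best replies: Light→Y; Medium→Y; Heavy→Z.
Only (Heavy, Z) has each player best-responding; Nash payoffs (5, 10).
Echo earns 3 sequentially versus 10 at the Nash outcome: worse off.

worse off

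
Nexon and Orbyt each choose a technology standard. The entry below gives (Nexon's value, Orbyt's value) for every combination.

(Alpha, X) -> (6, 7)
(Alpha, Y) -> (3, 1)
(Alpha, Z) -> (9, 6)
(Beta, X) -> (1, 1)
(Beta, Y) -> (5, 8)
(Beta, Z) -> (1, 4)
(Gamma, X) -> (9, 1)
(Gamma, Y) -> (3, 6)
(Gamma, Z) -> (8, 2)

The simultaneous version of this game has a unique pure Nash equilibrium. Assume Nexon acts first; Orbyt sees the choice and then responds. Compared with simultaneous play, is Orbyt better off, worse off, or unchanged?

Work backward from Orbyt's decision.
- Alpha: BR = X, leader payoff 6.
- Beta: BR = Y, leader payoff 5.
- Gamma: BR = Y, leader payoff 3.
Nexon's induced payoffs are 6, 5, 3, so Nexon commits to Alpha. Subgame-perfect outcome: (Alpha, X) with payoffs (6, 7).
For the simultaneous game, intersect best replies.
Nexon's best replies: X→Gamma; Y→Beta; Z→Alpha.
Orbyt's best replies: Alpha→X; Beta→Y; Gamma→Y.
The unique mutual best reply is (Beta, Y), giving (5, 8).
Orbyt earns 7 sequentially versus 8 at the Nash outcome: worse off.

worse off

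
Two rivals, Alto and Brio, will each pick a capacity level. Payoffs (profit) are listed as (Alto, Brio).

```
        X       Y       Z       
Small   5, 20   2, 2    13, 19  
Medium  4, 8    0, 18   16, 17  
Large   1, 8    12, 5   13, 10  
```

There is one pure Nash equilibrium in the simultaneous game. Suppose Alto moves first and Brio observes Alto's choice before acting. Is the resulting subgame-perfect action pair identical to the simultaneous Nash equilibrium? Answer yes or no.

Backward induction with Alto moving first.
- Small → Brio plays X (best of 20, 2, 19); Alto gets 5.
- Medium → Brio plays Y (best of 8, 18, 17); Alto gets 0.
- Large → Brio plays Z (best of 8, 5, 10); Alto gets 13.
Maximizing over 5, 0, 13, Alto chooses Large. Subgame-perfect outcome: (Large, Z) with payoffs (13, 10).
For the simultaneous game, intersect best replies.
Alto's best replies: X→Small; Y→Large; Z→Medium.
Brio's best replies: Small→X; Medium→Y; Large→Z.
The unique mutual best reply is (Small, X), giving (5, 20).
Sequential outcome (Large, Z) differs from the Nash profile (Small, X).

no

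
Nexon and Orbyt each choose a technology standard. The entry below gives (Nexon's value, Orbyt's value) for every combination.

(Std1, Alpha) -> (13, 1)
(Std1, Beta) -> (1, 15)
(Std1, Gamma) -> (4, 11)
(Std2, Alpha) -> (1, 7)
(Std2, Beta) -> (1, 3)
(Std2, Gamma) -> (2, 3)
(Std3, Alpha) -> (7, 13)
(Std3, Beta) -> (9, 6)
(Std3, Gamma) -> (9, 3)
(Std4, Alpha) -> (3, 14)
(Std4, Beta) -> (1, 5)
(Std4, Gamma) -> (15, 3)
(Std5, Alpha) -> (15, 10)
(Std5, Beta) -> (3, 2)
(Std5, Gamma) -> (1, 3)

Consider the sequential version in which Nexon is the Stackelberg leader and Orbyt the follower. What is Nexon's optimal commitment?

Std5

Solve by backward induction (Nexon leads).
- Std1: BR = Beta, leader payoff 1.
- Std2: BR = Alpha, leader payoff 1.
- Std3: BR = Alpha, leader payoff 7.
- Std4: BR = Alpha, leader payoff 3.
- Std5: BR = Alpha, leader payoff 15.
Maximizing over 1, 1, 7, 3, 15, Nexon chooses Std5. Subgame-perfect outcome: (Std5, Alpha) with payoffs (15, 10).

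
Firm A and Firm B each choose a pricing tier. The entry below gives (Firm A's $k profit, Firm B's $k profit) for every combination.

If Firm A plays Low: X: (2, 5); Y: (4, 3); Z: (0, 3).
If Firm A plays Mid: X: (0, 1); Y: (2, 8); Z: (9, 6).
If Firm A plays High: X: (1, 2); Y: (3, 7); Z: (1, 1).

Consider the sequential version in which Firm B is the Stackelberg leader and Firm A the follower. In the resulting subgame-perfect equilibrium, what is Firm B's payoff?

Solve by backward induction (Firm B leads).
- X: Firm A compares 2, 0, 1 and picks Low; Firm B would get 5.
- Y: Firm A compares 4, 2, 3 and picks Low; Firm B would get 3.
- Z: Firm A compares 0, 9, 1 and picks Mid; Firm B would get 6.
Maximizing over 5, 3, 6, Firm B chooses Z. Subgame-perfect outcome: (Mid, Z) with payoffs (9, 6).

6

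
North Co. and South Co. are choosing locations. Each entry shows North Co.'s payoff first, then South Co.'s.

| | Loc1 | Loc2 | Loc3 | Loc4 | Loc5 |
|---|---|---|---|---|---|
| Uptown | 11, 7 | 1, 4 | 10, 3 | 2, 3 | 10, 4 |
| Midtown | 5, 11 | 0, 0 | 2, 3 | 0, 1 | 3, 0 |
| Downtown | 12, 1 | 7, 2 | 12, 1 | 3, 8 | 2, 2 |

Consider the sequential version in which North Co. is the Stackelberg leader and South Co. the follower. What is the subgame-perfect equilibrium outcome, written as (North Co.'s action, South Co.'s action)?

(Uptown, Loc1)

South Co. best-responds to each possible North Co. move:
- Uptown: BR = Loc1, leader payoff 11.
- Midtown: BR = Loc1, leader payoff 5.
- Downtown: BR = Loc4, leader payoff 3.
North Co.'s induced payoffs are 11, 5, 3, so North Co. commits to Uptown. Subgame-perfect outcome: (Uptown, Loc1) with payoffs (11, 7).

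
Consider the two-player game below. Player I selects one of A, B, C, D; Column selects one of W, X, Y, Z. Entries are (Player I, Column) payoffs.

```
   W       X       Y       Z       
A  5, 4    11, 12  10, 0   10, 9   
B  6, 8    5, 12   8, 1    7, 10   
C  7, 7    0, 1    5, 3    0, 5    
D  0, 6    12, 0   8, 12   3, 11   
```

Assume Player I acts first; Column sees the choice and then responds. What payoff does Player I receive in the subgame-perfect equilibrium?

Solve by backward induction (Player I leads).
- A → Column plays X (best of 4, 12, 0, 9); Player I gets 11.
- B → Column plays X (best of 8, 12, 1, 10); Player I gets 5.
- C → Column plays W (best of 7, 1, 3, 5); Player I gets 7.
- D → Column plays Y (best of 6, 0, 12, 11); Player I gets 8.
Maximizing over 11, 5, 7, 8, Player I chooses A. Subgame-perfect outcome: (A, X) with payoffs (11, 12).

11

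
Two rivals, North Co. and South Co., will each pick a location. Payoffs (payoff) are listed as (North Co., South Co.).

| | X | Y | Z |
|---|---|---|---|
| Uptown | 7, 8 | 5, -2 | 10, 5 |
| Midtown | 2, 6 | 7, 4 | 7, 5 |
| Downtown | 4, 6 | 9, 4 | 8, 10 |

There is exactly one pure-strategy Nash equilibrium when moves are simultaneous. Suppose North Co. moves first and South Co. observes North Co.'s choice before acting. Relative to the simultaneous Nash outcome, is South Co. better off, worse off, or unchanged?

South Co. best-responds to each possible North Co. move:
- Uptown: South Co. compares 8, -2, 5 and picks X; North Co. would get 7.
- Midtown: South Co. compares 6, 4, 5 and picks X; North Co. would get 2.
- Downtown: South Co. compares 6, 4, 10 and picks Z; North Co. would get 8.
Maximizing over 7, 2, 8, North Co. chooses Downtown. Subgame-perfect outcome: (Downtown, Z) with payoffs (8, 10).
Under simultaneous play:
North Co.'s best replies: X→Uptown; Y→Downtown; Z→Uptown.
South Co.'s best replies: Uptown→X; Midtown→X; Downtown→Z.
The unique mutual best reply is (Uptown, X), giving (7, 8).
South Co. earns 10 sequentially versus 8 at the Nash outcome: better off.

better off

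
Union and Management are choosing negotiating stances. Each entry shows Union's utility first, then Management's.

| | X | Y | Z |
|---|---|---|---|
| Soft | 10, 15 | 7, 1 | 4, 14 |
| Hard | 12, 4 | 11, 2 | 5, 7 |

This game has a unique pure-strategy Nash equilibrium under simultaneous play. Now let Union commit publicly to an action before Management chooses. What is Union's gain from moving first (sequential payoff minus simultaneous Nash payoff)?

Backward induction with Union moving first.
- Soft: BR = X, leader payoff 10.
- Hard: BR = Z, leader payoff 5.
Among 10, 5, the best is 10 at Soft. Subgame-perfect outcome: (Soft, X) with payoffs (10, 15).
Under simultaneous play:
Union's best replies: X→Hard; Y→Hard; Z→Hard.
Management's best replies: Soft→X; Hard→Z.
The unique mutual best reply is (Hard, Z), giving (5, 7).
Union's commitment gain: 10 − 5 = 5.

5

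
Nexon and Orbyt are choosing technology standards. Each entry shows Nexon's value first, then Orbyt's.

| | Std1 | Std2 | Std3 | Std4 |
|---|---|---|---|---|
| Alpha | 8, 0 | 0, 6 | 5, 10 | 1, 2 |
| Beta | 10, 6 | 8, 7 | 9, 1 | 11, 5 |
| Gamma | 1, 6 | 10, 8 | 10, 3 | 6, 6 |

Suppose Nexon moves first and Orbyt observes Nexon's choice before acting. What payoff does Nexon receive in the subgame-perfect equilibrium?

Work backward from Orbyt's decision.
- Alpha → Orbyt plays Std3 (best of 0, 6, 10, 2); Nexon gets 5.
- Beta → Orbyt plays Std2 (best of 6, 7, 1, 5); Nexon gets 8.
- Gamma → Orbyt plays Std2 (best of 6, 8, 3, 6); Nexon gets 10.
Maximizing over 5, 8, 10, Nexon chooses Gamma. Subgame-perfect outcome: (Gamma, Std2) with payoffs (10, 8).

10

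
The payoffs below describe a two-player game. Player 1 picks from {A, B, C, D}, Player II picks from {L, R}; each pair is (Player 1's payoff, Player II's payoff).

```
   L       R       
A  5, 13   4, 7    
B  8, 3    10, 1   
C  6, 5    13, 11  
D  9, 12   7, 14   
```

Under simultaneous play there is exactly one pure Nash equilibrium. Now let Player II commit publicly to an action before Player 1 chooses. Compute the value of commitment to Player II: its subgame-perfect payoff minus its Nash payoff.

1

Solve by backward induction (Player II leads).
- L: BR = D, leader payoff 12.
- R: BR = C, leader payoff 11.
Player II's induced payoffs are 12, 11, so Player II commits to L. Subgame-perfect outcome: (D, L) with payoffs (9, 12).
Under simultaneous play:
Player 1's best replies: L→D; R→C.
Player II's best replies: A→L; B→L; C→R; D→R.
The unique mutual best reply is (C, R), giving (13, 11).
Player II's commitment gain: 12 − 11 = 1.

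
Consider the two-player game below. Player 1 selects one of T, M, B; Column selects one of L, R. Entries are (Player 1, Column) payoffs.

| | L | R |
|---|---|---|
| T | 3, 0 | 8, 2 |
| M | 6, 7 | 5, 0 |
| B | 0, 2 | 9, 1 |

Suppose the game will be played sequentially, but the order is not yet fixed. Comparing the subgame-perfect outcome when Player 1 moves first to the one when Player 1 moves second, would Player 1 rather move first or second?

first

If Player 1 leads: Column's best replies are T→R, M→L, B→L; Player 1's induced payoffs 8, 6, 0; outcome (T, R), payoffs (8, 2).
If Column leads: Player 1's best replies are L→M, R→B; Column's induced payoffs 7, 1; outcome (M, L), payoffs (6, 7).
Player 1 gets 8 moving first and 6 moving second, so Player 1 prefers to move first.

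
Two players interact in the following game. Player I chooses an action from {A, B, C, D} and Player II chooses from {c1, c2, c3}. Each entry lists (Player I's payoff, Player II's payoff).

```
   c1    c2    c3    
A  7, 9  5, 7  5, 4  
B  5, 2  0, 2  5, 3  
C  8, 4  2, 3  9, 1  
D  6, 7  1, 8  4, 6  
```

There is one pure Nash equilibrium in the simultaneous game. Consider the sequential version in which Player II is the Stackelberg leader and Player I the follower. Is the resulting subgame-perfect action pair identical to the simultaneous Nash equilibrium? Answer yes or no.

Work backward from Player I's decision.
- c1 → Player I plays C (best of 7, 5, 8, 6); Player II gets 4.
- c2 → Player I plays A (best of 5, 0, 2, 1); Player II gets 7.
- c3 → Player I plays C (best of 5, 5, 9, 4); Player II gets 1.
Maximizing over 4, 7, 1, Player II chooses c2. Subgame-perfect outcome: (A, c2) with payoffs (5, 7).
For the simultaneous game, intersect best replies.
Player I's best replies: c1→C; c2→A; c3→C.
Player II's best replies: A→c1; B→c3; C→c1; D→c2.
The unique mutual best reply is (C, c1), giving (8, 4).
Sequential outcome (A, c2) differs from the Nash profile (C, c1).

no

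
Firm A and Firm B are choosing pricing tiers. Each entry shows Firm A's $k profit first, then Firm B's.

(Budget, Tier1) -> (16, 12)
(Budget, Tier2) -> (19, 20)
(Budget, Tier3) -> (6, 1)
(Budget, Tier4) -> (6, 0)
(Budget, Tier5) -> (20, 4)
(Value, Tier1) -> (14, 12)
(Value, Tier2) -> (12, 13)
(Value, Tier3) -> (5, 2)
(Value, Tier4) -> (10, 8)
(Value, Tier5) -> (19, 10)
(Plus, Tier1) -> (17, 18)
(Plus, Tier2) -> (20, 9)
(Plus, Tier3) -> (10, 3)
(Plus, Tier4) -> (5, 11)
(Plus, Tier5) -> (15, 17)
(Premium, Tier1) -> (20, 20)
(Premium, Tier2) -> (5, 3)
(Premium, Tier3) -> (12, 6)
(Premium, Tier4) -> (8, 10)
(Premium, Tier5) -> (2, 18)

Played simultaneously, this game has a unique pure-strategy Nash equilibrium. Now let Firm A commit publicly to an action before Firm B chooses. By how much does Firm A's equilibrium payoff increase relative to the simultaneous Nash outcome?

0

Firm B best-responds to each possible Firm A move:
- Budget: BR = Tier2, leader payoff 19.
- Value: BR = Tier2, leader payoff 12.
- Plus: BR = Tier1, leader payoff 17.
- Premium: BR = Tier1, leader payoff 20.
Among 19, 12, 17, 20, the best is 20 at Premium. Subgame-perfect outcome: (Premium, Tier1) with payoffs (20, 20).
For the simultaneous game, intersect best replies.
Firm A's best replies: Tier1→Premium; Tier2→Plus; Tier3→Premium; Tier4→Value; Tier5→Budget.
Firm B's best replies: Budget→Tier2; Value→Tier2; Plus→Tier1; Premium→Tier1.
The unique mutual best reply is (Premium, Tier1), giving (20, 20).
Firm A's commitment gain: 20 − 20 = 0.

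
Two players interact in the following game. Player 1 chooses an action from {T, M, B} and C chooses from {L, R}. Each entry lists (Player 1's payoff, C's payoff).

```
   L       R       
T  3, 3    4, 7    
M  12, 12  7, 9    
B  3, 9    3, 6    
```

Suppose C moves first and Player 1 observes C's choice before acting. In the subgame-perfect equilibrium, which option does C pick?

Player 1 best-responds to each possible C move:
- L: BR = M, leader payoff 12.
- R: BR = M, leader payoff 9.
Among 12, 9, the best is 12 at L. Subgame-perfect outcome: (M, L) with payoffs (12, 12).

L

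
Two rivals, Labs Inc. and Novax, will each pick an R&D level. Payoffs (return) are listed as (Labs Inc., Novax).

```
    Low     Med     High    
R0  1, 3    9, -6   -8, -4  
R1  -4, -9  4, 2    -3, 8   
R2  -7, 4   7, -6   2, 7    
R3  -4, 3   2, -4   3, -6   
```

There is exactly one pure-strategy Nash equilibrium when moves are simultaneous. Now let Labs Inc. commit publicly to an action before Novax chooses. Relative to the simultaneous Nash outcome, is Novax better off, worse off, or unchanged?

Solve by backward induction (Labs Inc. leads).
- R0 → Novax plays Low (best of 3, -6, -4); Labs Inc. gets 1.
- R1 → Novax plays High (best of -9, 2, 8); Labs Inc. gets -3.
- R2 → Novax plays High (best of 4, -6, 7); Labs Inc. gets 2.
- R3 → Novax plays Low (best of 3, -4, -6); Labs Inc. gets -4.
Among 1, -3, 2, -4, the best is 2 at R2. Subgame-perfect outcome: (R2, High) with payoffs (2, 7).
Under simultaneous play:
Labs Inc.'s best replies: Low→R0; Med→R0; High→R3.
Novax's best replies: R0→Low; R1→High; R2→High; R3→Low.
Only (R0, Low) has each player best-responding; Nash payoffs (1, 3).
Novax earns 7 sequentially versus 3 at the Nash outcome: better off.

better off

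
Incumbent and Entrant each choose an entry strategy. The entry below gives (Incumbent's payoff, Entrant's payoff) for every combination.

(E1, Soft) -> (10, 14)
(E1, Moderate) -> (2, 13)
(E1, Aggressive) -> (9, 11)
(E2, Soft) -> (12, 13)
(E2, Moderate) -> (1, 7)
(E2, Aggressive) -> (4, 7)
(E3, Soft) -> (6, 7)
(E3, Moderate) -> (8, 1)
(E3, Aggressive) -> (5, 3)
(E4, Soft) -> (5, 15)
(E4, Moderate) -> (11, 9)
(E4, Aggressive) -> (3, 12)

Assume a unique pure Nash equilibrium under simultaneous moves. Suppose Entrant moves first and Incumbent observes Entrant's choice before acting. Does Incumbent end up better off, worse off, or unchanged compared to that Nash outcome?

Backward induction with Entrant moving first.
- Soft → Incumbent plays E2 (best of 10, 12, 6, 5); Entrant gets 13.
- Moderate → Incumbent plays E4 (best of 2, 1, 8, 11); Entrant gets 9.
- Aggressive → Incumbent plays E1 (best of 9, 4, 5, 3); Entrant gets 11.
Entrant's induced payoffs are 13, 9, 11, so Entrant commits to Soft. Subgame-perfect outcome: (E2, Soft) with payoffs (12, 13).
For the simultaneous game, intersect best replies.
Incumbent's best replies: Soft→E2; Moderate→E4; Aggressive→E1.
Entrant's best replies: E1→Soft; E2→Soft; E3→Soft; E4→Soft.
The unique mutual best reply is (E2, Soft), giving (12, 13).
Incumbent earns 12 sequentially versus 12 at the Nash outcome: unchanged.

unchanged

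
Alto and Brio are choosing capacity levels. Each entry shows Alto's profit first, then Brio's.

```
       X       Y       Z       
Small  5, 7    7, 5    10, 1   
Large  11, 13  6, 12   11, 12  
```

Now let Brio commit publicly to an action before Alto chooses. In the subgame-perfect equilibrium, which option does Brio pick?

X

Solve by backward induction (Brio leads).
- X: Alto compares 5, 11 and picks Large; Brio would get 13.
- Y: Alto compares 7, 6 and picks Small; Brio would get 5.
- Z: Alto compares 10, 11 and picks Large; Brio would get 12.
Brio's induced payoffs are 13, 5, 12, so Brio commits to X. Subgame-perfect outcome: (Large, X) with payoffs (11, 13).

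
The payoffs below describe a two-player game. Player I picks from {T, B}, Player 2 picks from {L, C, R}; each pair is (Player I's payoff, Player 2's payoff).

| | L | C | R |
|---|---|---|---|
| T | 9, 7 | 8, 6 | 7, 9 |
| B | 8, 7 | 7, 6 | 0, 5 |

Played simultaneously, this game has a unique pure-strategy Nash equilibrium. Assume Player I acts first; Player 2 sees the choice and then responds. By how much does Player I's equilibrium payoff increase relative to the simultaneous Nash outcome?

Player 2 best-responds to each possible Player I move:
- T: BR = R, leader payoff 7.
- B: BR = L, leader payoff 8.
Player I's induced payoffs are 7, 8, so Player I commits to B. Subgame-perfect outcome: (B, L) with payoffs (8, 7).
Under simultaneous play:
Player I's best replies: L→T; C→T; R→T.
Player 2's best replies: T→R; B→L.
Only (T, R) has each player best-responding; Nash payoffs (7, 9).
Player I's commitment gain: 8 − 7 = 1.

1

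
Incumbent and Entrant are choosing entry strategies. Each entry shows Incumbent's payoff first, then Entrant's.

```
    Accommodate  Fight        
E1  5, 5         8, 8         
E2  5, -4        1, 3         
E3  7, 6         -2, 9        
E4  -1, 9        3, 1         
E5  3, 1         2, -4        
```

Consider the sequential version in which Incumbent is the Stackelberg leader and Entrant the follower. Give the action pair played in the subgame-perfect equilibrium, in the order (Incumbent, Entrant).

Backward induction with Incumbent moving first.
- E1 → Entrant plays Fight (best of 5, 8); Incumbent gets 8.
- E2 → Entrant plays Fight (best of -4, 3); Incumbent gets 1.
- E3 → Entrant plays Fight (best of 6, 9); Incumbent gets -2.
- E4 → Entrant plays Accommodate (best of 9, 1); Incumbent gets -1.
- E5 → Entrant plays Accommodate (best of 1, -4); Incumbent gets 3.
Maximizing over 8, 1, -2, -1, 3, Incumbent chooses E1. Subgame-perfect outcome: (E1, Fight) with payoffs (8, 8).

(E1, Fight)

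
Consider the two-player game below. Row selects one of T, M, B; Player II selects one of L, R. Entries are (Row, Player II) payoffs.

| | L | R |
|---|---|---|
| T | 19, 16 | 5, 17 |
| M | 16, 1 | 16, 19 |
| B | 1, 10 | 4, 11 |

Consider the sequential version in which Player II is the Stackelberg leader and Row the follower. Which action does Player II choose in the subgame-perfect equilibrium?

Work backward from Row's decision.
- L: Row compares 19, 16, 1 and picks T; Player II would get 16.
- R: Row compares 5, 16, 4 and picks M; Player II would get 19.
Maximizing over 16, 19, Player II chooses R. Subgame-perfect outcome: (M, R) with payoffs (16, 19).

R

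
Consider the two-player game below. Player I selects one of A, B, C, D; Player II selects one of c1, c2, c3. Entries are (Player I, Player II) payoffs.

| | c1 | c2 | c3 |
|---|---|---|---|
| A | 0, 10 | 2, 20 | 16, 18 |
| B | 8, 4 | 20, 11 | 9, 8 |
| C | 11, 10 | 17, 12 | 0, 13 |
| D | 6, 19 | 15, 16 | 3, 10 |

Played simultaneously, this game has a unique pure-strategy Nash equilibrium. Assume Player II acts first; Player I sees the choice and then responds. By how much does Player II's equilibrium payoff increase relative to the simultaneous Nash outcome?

7

Work backward from Player I's decision.
- c1: Player I compares 0, 8, 11, 6 and picks C; Player II would get 10.
- c2: Player I compares 2, 20, 17, 15 and picks B; Player II would get 11.
- c3: Player I compares 16, 9, 0, 3 and picks A; Player II would get 18.
Player II's induced payoffs are 10, 11, 18, so Player II commits to c3. Subgame-perfect outcome: (A, c3) with payoffs (16, 18).
For the simultaneous game, intersect best replies.
Player I's best replies: c1→C; c2→B; c3→A.
Player II's best replies: A→c2; B→c2; C→c3; D→c1.
The unique mutual best reply is (B, c2), giving (20, 11).
Player II's commitment gain: 18 − 11 = 7.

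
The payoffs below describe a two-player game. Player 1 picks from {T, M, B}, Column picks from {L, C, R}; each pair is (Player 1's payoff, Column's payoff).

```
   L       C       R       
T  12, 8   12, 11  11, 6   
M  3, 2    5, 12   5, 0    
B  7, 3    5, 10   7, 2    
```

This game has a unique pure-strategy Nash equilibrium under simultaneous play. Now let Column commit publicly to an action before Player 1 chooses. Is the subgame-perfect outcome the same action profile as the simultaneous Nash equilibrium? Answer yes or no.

yes

Backward induction with Column moving first.
- L → Player 1 plays T (best of 12, 3, 7); Column gets 8.
- C → Player 1 plays T (best of 12, 5, 5); Column gets 11.
- R → Player 1 plays T (best of 11, 5, 7); Column gets 6.
Among 8, 11, 6, the best is 11 at C. Subgame-perfect outcome: (T, C) with payoffs (12, 11).
Now find the simultaneous Nash equilibrium.
Player 1's best replies: L→T; C→T; R→T.
Column's best replies: T→C; M→C; B→C.
Only (T, C) has each player best-responding; Nash payoffs (12, 11).
Sequential outcome (T, C) coincides with the Nash profile (T, C).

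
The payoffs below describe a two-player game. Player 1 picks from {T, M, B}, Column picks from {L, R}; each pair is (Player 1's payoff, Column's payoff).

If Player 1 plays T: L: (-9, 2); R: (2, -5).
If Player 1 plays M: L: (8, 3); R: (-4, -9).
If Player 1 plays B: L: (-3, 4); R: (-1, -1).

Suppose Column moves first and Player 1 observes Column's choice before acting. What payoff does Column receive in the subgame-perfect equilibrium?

3

Solve by backward induction (Column leads).
- L → Player 1 plays M (best of -9, 8, -3); Column gets 3.
- R → Player 1 plays T (best of 2, -4, -1); Column gets -5.
Maximizing over 3, -5, Column chooses L. Subgame-perfect outcome: (M, L) with payoffs (8, 3).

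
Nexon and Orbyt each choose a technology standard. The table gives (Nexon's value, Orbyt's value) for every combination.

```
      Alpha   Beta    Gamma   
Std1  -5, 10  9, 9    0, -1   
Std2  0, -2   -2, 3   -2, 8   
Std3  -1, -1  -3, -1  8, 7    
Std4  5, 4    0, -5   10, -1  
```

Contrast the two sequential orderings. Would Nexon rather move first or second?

second

If Nexon leads: Orbyt's best replies are Std1→Alpha, Std2→Gamma, Std3→Gamma, Std4→Alpha; Nexon's induced payoffs -5, -2, 8, 5; outcome (Std3, Gamma), payoffs (8, 7).
If Orbyt leads: Nexon's best replies are Alpha→Std4, Beta→Std1, Gamma→Std4; Orbyt's induced payoffs 4, 9, -1; outcome (Std1, Beta), payoffs (9, 9).
Nexon gets 8 moving first and 9 moving second, so Nexon prefers to move second.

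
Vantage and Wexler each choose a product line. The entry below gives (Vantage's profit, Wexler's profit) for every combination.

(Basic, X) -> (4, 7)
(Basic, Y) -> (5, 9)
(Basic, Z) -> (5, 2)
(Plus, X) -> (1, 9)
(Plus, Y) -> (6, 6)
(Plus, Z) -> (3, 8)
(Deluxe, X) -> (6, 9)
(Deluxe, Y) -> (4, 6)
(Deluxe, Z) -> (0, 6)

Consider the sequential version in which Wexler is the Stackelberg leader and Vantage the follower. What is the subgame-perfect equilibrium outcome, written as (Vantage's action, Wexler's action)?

(Deluxe, X)

Work backward from Vantage's decision.
- X: BR = Deluxe, leader payoff 9.
- Y: BR = Plus, leader payoff 6.
- Z: BR = Basic, leader payoff 2.
Among 9, 6, 2, the best is 9 at X. Subgame-perfect outcome: (Deluxe, X) with payoffs (6, 9).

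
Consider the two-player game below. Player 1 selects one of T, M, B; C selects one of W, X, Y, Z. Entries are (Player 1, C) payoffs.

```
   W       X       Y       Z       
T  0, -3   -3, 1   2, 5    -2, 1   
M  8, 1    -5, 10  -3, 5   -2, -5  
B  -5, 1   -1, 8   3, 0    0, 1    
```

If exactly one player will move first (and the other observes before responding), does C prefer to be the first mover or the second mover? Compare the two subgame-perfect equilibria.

If Player 1 leads: C's best replies are T→Y, M→X, B→X; Player 1's induced payoffs 2, -5, -1; outcome (T, Y), payoffs (2, 5).
If C leads: Player 1's best replies are W→M, X→B, Y→B, Z→B; C's induced payoffs 1, 8, 0, 1; outcome (B, X), payoffs (-1, 8).
C gets 8 moving first and 5 moving second, so C prefers to move first.

first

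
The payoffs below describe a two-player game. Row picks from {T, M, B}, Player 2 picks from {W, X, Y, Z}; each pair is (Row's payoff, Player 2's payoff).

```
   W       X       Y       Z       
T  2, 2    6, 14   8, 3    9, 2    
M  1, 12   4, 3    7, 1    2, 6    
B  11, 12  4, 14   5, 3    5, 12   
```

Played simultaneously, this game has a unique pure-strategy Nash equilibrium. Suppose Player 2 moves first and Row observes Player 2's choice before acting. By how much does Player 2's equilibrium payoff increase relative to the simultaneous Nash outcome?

0

Solve by backward induction (Player 2 leads).
- W → Row plays B (best of 2, 1, 11); Player 2 gets 12.
- X → Row plays T (best of 6, 4, 4); Player 2 gets 14.
- Y → Row plays T (best of 8, 7, 5); Player 2 gets 3.
- Z → Row plays T (best of 9, 2, 5); Player 2 gets 2.
Maximizing over 12, 14, 3, 2, Player 2 chooses X. Subgame-perfect outcome: (T, X) with payoffs (6, 14).
Under simultaneous play:
Row's best replies: W→B; X→T; Y→T; Z→T.
Player 2's best replies: T→X; M→W; B→X.
The unique mutual best reply is (T, X), giving (6, 14).
Player 2's commitment gain: 14 − 14 = 0.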